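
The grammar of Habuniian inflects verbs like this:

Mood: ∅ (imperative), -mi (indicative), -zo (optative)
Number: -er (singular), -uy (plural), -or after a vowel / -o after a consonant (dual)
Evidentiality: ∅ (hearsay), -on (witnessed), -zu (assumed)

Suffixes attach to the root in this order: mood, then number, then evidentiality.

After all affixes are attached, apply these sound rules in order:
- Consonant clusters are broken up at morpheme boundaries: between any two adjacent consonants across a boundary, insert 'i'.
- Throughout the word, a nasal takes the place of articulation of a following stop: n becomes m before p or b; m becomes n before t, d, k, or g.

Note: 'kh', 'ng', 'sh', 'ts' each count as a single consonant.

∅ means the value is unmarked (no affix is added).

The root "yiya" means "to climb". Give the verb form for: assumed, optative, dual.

Attach mood optative -zo → yiyazo.
Attach number dual -or (after vowel 'o') → yiyazoor.
Attach evidentiality assumed -zu → yiyazoorzu.
Apply epenthesis: yiyazoorzu → yiyazoorizu.
Nasal assimilation: no change.

yiyazoorizu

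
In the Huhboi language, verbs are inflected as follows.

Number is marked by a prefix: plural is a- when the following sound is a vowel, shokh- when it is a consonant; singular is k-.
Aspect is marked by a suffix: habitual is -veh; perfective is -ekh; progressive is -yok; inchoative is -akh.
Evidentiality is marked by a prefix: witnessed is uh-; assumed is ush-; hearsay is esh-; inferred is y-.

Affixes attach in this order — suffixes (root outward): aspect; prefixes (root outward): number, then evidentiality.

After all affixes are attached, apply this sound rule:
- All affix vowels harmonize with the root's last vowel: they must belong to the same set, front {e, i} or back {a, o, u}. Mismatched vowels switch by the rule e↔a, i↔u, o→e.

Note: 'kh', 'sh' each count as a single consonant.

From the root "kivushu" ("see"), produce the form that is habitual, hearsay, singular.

Attach number singular k- → kkivushu.
Attach evidentiality hearsay esh- → eshkkivushu.
Attach aspect habitual -veh → eshkkivushuveh.
Apply vowel harmony: eshkkivushuveh → ashkkivushuvah.

ashkkivushuvah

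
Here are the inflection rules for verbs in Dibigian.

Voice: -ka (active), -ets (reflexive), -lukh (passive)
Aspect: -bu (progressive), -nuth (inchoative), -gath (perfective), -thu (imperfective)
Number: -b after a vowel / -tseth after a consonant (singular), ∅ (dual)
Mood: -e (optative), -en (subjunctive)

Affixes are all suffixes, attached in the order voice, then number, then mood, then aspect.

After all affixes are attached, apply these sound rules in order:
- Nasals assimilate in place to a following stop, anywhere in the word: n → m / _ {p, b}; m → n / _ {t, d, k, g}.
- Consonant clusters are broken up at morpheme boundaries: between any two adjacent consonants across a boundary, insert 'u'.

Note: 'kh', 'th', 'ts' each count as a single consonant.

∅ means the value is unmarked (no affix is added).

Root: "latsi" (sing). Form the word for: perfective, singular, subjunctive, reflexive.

Attach voice reflexive -ets → latsiets.
Attach number singular -tseth (after consonant 'ts') → latsietstseth.
Attach mood subjunctive -en → latsietstsethen.
Attach aspect perfective -gath → latsietstsethengath.
Nasal assimilation: no change.
Apply epenthesis: latsietstsethengath → latsietsutsethenugath.

latsietsutsethenugath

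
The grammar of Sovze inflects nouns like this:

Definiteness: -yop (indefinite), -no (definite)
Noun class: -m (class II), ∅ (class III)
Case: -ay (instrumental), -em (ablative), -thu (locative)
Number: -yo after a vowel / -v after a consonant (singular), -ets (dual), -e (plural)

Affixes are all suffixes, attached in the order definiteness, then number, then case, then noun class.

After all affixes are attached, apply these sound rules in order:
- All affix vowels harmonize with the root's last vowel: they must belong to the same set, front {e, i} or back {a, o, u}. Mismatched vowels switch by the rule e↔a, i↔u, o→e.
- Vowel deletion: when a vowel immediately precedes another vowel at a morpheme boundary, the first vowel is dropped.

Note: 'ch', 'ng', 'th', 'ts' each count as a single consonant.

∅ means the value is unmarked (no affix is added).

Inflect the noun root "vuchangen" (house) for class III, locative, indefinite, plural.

Attach definiteness indefinite -yop → vuchangenyop.
Attach number plural -e → vuchangenyope.
Attach case locative -thu → vuchangenyopethu.
noun class = class III: zero marking, form stays vuchangenyopethu.
Apply vowel harmony: vuchangenyopethu → vuchangenyepethi.
Vowel deletion: no change.

vuchangenyepethi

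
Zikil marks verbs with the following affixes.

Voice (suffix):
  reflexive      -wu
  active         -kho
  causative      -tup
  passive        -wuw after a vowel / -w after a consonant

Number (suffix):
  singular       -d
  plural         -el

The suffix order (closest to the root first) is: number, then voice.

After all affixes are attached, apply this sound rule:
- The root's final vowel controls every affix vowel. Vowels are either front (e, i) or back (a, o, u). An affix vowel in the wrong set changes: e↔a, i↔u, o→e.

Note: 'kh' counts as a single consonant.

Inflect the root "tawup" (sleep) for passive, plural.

Attach number plural -el → tawupel.
Attach voice passive -w (after consonant 'l') → tawupelw.
Apply vowel harmony: tawupelw → tawupalw.

tawupalw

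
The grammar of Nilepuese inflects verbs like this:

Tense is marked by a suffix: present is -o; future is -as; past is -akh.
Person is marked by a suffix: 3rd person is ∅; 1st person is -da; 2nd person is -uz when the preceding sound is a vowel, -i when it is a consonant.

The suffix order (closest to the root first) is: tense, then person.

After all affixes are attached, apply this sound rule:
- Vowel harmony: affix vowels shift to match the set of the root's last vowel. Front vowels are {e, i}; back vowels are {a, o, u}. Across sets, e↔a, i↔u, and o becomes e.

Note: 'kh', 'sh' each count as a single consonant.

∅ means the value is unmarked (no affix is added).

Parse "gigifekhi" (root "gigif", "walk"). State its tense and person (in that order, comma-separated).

Segment: gigif-akh-i.
tense: -akh → past.
person: -uz/i → 2nd person.

past, 2nd person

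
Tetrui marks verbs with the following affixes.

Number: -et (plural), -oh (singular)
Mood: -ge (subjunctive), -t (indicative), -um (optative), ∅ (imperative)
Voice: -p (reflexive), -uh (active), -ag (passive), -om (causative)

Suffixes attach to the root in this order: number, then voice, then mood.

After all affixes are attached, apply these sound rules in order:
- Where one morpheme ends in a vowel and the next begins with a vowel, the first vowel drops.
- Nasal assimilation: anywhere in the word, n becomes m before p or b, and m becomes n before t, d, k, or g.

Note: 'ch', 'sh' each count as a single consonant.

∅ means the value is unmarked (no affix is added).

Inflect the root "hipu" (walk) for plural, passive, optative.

Attach number plural -et → hipuet.
Attach voice passive -ag → hipuetag.
Attach mood optative -um → hipuetagum.
Apply vowel deletion: hipuetagum → hipetagum.
Nasal assimilation: no change.

hipetagum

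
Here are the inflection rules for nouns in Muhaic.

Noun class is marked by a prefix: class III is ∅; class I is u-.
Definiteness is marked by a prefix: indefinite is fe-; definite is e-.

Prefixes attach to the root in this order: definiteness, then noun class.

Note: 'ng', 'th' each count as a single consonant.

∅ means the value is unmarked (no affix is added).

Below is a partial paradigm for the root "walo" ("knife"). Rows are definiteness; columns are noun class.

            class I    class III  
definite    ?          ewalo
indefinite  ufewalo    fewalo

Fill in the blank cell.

Attach definiteness definite e- → ewalo.
Attach noun class class I u- → uewalo.

uewalo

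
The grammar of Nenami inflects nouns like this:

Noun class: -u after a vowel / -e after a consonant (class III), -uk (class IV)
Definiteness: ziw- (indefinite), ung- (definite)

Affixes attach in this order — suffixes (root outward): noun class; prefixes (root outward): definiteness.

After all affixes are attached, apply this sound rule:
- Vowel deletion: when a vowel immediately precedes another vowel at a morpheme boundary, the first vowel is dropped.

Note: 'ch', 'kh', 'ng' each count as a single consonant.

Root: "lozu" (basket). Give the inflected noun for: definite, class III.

unglozu

Attach definiteness definite ung- → unglozu.
Attach noun class class III -u (after vowel 'u') → unglozuu.
Apply vowel deletion: unglozuu → unglozu.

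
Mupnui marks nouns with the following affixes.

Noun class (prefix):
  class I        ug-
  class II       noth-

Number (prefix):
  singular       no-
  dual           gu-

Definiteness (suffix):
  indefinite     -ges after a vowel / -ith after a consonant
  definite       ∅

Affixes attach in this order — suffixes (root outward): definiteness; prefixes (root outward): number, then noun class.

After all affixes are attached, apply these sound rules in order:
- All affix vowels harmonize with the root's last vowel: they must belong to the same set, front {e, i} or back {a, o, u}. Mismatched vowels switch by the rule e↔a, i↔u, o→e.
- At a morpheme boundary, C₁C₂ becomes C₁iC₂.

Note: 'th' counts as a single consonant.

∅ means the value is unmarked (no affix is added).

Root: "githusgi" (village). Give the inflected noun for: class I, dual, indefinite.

Attach number dual gu- → gugithusgi.
Attach definiteness indefinite -ges (after vowel 'i') → gugithusgiges.
Attach noun class class I ug- → uggugithusgiges.
Apply vowel harmony: uggugithusgiges → iggigithusgiges.
Apply epenthesis: iggigithusgiges → igigigithusgiges.

igigigithusgiges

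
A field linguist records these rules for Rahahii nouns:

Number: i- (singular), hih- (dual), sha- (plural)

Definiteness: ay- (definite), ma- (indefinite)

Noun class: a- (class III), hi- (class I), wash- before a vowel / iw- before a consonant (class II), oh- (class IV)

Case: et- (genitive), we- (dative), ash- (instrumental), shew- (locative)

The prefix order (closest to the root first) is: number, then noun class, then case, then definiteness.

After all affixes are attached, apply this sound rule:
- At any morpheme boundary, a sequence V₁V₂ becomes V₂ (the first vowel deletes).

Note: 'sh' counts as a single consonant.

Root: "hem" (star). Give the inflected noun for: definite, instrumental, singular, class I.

ayashhihem

Attach number singular i- → ihem.
Attach noun class class I hi- → hiihem.
Attach case instrumental ash- → ashhiihem.
Attach definiteness definite ay- → ayashhiihem.
Apply vowel deletion: ayashhiihem → ayashhihem.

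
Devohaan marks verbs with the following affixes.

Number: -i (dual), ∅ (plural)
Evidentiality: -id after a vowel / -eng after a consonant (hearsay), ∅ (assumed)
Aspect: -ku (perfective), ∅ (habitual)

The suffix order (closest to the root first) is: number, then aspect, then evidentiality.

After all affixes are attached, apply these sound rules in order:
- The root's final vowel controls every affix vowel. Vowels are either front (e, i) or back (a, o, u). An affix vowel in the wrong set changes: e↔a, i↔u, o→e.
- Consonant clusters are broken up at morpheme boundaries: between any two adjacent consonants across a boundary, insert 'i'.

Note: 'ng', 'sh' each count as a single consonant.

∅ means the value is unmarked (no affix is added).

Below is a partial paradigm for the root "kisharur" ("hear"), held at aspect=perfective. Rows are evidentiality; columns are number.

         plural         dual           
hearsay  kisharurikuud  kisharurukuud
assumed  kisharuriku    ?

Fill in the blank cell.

Attach number dual -i → kisharuri.
Attach aspect perfective -ku → kisharuriku.
evidentiality = assumed: zero marking, form stays kisharuriku.
Apply vowel harmony: kisharuriku → kisharuruku.
Epenthesis: no change.

kisharuruku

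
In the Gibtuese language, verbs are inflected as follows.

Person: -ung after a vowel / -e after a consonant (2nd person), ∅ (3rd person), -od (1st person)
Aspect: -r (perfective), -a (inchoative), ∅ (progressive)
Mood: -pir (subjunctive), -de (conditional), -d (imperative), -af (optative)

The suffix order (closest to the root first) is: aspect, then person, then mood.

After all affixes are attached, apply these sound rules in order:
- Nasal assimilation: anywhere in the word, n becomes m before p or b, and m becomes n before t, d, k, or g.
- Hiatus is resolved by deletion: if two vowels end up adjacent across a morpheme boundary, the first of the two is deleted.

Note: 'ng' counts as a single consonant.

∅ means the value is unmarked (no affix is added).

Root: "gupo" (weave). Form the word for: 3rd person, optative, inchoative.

Attach aspect inchoative -a → gupoa.
person = 3rd person: zero marking, form stays gupoa.
Attach mood optative -af → gupoaaf.
Nasal assimilation: no change.
Apply vowel deletion: gupoaaf → gupaf.

gupaf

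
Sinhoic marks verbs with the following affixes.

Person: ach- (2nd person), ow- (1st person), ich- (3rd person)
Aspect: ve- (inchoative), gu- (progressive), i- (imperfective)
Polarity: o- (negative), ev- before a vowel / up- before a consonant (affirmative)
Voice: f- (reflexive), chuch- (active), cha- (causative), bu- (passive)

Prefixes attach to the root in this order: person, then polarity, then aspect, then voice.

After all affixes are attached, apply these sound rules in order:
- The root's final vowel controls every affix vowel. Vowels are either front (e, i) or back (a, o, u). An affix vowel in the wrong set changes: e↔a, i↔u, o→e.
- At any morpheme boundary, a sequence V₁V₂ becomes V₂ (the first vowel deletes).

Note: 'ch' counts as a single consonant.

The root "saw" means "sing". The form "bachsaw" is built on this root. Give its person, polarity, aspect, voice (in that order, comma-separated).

2nd person, negative, imperfective, passive

Segment: bu-i-o-ach-saw.
person: ach- → 2nd person.
polarity: o- → negative.
aspect: i- → imperfective.
voice: bu- → passive.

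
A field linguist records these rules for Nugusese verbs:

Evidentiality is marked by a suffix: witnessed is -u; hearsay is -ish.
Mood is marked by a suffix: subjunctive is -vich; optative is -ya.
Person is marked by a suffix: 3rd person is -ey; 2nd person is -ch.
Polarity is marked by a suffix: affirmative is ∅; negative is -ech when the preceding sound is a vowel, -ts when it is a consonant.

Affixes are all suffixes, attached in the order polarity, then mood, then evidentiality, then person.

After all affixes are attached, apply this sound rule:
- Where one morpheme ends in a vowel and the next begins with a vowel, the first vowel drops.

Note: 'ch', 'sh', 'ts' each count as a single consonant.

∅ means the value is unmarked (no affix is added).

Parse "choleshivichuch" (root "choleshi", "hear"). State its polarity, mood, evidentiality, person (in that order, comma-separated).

Segment: choleshi-vich-u-ch.
polarity: ∅ → affirmative.
mood: -vich → subjunctive.
evidentiality: -u → witnessed.
person: -ch → 2nd person.

affirmative, subjunctive, witnessed, 2nd person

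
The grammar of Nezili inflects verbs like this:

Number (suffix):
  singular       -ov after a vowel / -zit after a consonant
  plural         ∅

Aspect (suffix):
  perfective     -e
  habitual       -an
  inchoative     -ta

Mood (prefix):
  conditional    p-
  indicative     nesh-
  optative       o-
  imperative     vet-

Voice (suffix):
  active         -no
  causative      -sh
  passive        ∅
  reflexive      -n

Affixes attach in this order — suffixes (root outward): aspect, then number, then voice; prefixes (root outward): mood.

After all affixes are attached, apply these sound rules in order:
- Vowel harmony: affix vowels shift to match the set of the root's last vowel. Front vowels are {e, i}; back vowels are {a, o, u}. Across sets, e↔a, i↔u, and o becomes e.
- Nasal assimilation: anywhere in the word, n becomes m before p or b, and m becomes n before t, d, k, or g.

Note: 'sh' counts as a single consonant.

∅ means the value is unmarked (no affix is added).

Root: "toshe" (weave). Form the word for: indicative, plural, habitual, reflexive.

neshtosheenn

Attach mood indicative nesh- → neshtoshe.
Attach aspect habitual -an → neshtoshean.
number = plural: zero marking, form stays neshtoshean.
Attach voice reflexive -n → neshtosheann.
Apply vowel harmony: neshtosheann → neshtosheenn.
Nasal assimilation: no change.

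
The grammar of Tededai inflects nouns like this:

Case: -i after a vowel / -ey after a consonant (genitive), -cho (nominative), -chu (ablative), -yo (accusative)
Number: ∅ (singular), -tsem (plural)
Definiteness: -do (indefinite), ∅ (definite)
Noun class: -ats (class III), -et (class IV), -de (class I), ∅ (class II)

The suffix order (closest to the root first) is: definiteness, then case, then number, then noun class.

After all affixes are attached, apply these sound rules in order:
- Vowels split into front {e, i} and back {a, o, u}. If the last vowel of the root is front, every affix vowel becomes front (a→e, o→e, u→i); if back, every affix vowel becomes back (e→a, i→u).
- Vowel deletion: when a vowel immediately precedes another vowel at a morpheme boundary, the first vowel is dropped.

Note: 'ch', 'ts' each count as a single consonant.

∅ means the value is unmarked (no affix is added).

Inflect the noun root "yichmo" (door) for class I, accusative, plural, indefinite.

yichmodoyotsamda

Attach definiteness indefinite -do → yichmodo.
Attach case accusative -yo → yichmodoyo.
Attach number plural -tsem → yichmodoyotsem.
Attach noun class class I -de → yichmodoyotsemde.
Apply vowel harmony: yichmodoyotsemde → yichmodoyotsamda.
Vowel deletion: no change.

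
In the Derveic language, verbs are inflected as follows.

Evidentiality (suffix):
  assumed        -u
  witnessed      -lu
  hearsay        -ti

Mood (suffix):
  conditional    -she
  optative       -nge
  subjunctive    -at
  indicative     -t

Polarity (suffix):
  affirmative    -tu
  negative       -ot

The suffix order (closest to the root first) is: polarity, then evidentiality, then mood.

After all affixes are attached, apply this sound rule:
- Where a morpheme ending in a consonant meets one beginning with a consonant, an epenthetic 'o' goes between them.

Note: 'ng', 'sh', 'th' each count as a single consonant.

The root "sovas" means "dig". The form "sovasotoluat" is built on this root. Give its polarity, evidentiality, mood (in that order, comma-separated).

Segment: sovas-ot-lu-at.
polarity: -ot → negative.
evidentiality: -lu → witnessed.
mood: -at → subjunctive.

negative, witnessed, subjunctive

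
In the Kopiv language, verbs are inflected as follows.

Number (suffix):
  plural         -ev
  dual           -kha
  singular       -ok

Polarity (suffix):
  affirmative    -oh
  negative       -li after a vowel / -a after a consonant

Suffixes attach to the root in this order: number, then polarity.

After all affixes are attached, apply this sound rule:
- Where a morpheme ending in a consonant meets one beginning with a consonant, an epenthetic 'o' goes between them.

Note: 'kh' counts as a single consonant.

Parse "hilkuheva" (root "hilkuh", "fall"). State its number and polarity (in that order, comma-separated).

plural, negative

Segment: hilkuh-ev-a.
number: -ev → plural.
polarity: -li/a → negative.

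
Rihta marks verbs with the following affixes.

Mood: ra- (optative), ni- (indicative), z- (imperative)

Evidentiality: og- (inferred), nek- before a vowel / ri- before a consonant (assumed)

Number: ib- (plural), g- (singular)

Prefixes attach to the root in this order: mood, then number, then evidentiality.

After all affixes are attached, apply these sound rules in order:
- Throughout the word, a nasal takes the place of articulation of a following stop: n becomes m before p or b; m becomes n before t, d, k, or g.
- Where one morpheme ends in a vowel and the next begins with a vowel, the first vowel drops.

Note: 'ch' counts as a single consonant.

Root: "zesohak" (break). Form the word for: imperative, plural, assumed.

Attach mood imperative z- → zzesohak.
Attach number plural ib- → ibzzesohak.
Attach evidentiality assumed nek- (before vowel 'i') → nekibzzesohak.
Nasal assimilation: no change.
Vowel deletion: no change.

nekibzzesohak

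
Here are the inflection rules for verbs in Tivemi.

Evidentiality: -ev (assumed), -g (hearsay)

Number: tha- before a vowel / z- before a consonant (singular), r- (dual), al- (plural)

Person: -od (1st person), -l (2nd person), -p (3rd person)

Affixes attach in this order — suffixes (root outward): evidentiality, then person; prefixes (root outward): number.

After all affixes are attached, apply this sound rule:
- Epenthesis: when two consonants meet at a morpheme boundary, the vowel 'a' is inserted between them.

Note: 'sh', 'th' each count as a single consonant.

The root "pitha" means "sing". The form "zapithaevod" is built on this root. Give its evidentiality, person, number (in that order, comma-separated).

Segment: z-pitha-ev-od.
evidentiality: -ev → assumed.
person: -od → 1st person.
number: tha/z- → singular.

assumed, 1st person, singular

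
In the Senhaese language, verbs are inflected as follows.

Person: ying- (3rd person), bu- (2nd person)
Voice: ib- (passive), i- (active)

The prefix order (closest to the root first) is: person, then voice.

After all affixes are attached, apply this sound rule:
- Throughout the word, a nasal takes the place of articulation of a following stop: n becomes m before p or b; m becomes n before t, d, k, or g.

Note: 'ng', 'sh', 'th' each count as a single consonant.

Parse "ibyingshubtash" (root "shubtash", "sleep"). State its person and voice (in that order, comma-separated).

3rd person, passive

Segment: ib-ying-shubtash.
person: ying- → 3rd person.
voice: ib- → passive.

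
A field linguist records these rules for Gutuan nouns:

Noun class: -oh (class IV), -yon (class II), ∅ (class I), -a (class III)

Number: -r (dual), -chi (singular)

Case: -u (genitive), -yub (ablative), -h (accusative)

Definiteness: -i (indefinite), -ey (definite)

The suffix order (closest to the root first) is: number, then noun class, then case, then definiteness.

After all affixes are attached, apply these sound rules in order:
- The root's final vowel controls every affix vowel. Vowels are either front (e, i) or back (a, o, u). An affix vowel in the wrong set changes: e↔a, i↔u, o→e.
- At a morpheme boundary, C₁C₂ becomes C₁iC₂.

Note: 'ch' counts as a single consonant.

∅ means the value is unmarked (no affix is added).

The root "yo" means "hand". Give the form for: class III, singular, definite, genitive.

Attach number singular -chi → yochi.
Attach noun class class III -a → yochia.
Attach case genitive -u → yochiau.
Attach definiteness definite -ey → yochiauey.
Apply vowel harmony: yochiauey → yochuauay.
Epenthesis: no change.

yochuauay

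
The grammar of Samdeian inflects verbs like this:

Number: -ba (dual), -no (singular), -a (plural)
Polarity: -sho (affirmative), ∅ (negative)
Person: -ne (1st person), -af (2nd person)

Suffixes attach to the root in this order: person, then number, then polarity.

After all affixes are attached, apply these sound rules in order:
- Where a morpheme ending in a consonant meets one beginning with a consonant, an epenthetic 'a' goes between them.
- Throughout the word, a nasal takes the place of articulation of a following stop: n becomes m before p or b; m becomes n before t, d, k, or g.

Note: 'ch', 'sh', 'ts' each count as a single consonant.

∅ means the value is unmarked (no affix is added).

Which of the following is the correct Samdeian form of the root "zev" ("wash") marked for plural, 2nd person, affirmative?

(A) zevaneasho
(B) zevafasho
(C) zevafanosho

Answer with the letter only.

Attach person 2nd person -af → zevaf.
Attach number plural -a → zevafa.
Attach polarity affirmative -sho → zevafasho.
Epenthesis: no change.
Nasal assimilation: no change.
So the correct form is zevafasho, option (B).
(C) zevafanosho is wrong: it uses singular instead of plural for number.
(A) zevaneasho is wrong: it uses 1st person instead of 2nd person for person.

B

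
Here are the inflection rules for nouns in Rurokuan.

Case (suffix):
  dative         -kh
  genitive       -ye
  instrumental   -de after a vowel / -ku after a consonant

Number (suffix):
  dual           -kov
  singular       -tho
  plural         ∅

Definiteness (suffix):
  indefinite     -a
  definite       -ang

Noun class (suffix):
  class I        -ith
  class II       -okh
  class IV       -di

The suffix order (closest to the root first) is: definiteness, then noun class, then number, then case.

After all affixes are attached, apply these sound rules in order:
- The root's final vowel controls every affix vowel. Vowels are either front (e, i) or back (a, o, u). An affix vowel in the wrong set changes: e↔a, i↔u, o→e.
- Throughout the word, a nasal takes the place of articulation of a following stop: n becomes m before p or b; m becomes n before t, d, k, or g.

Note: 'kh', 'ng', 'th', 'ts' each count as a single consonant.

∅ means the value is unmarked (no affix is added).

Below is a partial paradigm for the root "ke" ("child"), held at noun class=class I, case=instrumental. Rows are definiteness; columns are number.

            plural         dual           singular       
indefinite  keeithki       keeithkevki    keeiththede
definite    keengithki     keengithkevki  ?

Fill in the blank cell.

Attach definiteness definite -ang → keang.
Attach noun class class I -ith → keangith.
Attach number singular -tho → keangiththo.
Attach case instrumental -de (after vowel 'o') → keangiththode.
Apply vowel harmony: keangiththode → keengiththede.
Nasal assimilation: no change.

keengiththede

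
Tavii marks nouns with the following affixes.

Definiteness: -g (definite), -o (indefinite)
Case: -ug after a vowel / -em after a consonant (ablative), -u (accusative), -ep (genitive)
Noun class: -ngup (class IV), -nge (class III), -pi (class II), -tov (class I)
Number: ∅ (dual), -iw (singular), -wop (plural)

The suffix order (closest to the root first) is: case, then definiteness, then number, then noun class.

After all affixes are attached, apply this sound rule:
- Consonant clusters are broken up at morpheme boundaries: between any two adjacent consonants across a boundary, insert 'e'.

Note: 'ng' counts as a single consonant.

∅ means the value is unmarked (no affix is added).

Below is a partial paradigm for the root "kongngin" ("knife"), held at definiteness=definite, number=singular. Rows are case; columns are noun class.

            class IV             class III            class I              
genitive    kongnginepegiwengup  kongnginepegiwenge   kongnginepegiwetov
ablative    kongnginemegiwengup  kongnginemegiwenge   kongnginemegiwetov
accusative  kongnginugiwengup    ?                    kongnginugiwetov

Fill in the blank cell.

Attach case accusative -u → kongnginu.
Attach definiteness definite -g → kongnginug.
Attach number singular -iw → kongnginugiw.
Attach noun class class III -nge → kongnginugiwnge.
Apply epenthesis: kongnginugiwnge → kongnginugiwenge.

kongnginugiwenge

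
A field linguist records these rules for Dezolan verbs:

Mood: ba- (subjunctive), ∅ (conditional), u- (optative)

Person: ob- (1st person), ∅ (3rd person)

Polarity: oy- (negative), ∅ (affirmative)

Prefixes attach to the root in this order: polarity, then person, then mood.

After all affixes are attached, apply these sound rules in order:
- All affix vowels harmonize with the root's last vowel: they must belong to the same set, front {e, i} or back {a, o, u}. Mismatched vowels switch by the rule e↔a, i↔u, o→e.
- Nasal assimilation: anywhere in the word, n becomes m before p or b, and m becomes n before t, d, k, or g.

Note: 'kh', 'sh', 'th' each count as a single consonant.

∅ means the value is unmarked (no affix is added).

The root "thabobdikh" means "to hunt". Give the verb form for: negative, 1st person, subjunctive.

Attach polarity negative oy- → oythabobdikh.
Attach person 1st person ob- → oboythabobdikh.
Attach mood subjunctive ba- → baoboythabobdikh.
Apply vowel harmony: baoboythabobdikh → beebeythabobdikh.
Nasal assimilation: no change.

beebeythabobdikh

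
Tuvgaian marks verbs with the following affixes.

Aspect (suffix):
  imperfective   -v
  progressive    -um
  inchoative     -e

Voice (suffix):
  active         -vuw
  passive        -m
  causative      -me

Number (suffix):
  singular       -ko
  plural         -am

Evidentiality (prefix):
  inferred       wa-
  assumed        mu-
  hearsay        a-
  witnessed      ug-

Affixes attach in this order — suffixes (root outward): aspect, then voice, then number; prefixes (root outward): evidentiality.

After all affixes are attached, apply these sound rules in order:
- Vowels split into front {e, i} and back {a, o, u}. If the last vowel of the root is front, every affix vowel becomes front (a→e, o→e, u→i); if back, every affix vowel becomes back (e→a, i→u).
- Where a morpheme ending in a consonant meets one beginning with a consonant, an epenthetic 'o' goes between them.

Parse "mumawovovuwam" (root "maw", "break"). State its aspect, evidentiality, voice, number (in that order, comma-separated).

Segment: mu-maw-v-vuw-am.
aspect: -v → imperfective.
evidentiality: mu- → assumed.
voice: -vuw → active.
number: -am → plural.

imperfective, assumed, active, plural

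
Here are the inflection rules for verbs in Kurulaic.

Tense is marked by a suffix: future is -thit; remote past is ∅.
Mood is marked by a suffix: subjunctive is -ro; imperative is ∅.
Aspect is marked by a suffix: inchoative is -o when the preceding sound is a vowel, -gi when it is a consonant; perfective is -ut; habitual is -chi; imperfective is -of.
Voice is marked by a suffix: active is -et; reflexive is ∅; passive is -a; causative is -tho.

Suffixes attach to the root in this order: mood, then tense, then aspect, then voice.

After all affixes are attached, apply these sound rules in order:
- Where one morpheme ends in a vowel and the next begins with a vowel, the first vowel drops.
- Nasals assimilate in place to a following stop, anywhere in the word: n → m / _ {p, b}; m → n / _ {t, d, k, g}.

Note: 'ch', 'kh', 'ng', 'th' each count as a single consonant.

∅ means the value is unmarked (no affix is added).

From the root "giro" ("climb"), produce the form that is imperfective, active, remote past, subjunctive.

girorofet

Attach mood subjunctive -ro → giroro.
tense = remote past: zero marking, form stays giroro.
Attach aspect imperfective -of → giroroof.
Attach voice active -et → giroroofet.
Apply vowel deletion: giroroofet → girorofet.
Nasal assimilation: no change.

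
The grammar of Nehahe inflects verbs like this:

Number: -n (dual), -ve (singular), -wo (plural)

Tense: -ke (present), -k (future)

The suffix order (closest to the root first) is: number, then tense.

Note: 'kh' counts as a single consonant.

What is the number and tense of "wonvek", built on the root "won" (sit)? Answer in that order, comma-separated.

singular, future

Segment: won-ve-k.
number: -ve → singular.
tense: -k → future.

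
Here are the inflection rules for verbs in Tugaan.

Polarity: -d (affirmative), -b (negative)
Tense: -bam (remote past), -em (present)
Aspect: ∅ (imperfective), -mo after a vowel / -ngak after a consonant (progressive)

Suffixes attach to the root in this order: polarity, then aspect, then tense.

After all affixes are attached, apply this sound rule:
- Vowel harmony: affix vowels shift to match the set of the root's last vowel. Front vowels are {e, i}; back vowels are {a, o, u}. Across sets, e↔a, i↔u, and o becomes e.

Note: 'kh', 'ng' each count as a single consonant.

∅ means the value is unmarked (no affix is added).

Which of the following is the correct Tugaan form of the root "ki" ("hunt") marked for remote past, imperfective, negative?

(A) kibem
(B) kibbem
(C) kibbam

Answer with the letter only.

B

Attach polarity negative -b → kib.
aspect = imperfective: zero marking, form stays kib.
Attach tense remote past -bam → kibbam.
Apply vowel harmony: kibbam → kibbem.
So the correct form is kibbem, option (B).
(C) kibbam is wrong: it fails to apply the sound rule(s).
(A) kibem is wrong: it uses present instead of remote past for tense.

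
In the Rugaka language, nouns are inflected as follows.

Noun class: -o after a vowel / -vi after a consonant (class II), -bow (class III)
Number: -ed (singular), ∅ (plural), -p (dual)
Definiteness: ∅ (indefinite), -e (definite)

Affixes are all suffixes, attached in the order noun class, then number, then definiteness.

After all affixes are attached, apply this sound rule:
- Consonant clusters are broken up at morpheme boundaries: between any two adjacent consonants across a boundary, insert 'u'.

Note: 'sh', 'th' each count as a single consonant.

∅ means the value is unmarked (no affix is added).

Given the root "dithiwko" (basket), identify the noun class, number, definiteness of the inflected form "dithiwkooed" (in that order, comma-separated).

class II, singular, indefinite

Segment: dithiwko-o-ed.
noun class: -o/vi → class II.
number: -ed → singular.
definiteness: ∅ → indefinite.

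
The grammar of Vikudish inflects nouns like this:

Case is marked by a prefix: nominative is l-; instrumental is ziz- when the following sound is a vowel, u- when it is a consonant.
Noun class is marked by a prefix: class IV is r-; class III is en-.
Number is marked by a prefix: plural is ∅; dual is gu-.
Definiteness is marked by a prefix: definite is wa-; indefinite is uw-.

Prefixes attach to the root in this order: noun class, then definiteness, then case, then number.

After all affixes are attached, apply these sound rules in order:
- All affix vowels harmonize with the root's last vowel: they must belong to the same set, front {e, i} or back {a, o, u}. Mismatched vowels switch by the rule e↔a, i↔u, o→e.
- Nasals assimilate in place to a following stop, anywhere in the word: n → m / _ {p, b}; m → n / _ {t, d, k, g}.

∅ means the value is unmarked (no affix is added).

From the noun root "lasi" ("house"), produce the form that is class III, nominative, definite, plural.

Attach noun class class III en- → enlasi.
Attach definiteness definite wa- → waenlasi.
Attach case nominative l- → lwaenlasi.
number = plural: zero marking, form stays lwaenlasi.
Apply vowel harmony: lwaenlasi → lweenlasi.
Nasal assimilation: no change.

lweenlasi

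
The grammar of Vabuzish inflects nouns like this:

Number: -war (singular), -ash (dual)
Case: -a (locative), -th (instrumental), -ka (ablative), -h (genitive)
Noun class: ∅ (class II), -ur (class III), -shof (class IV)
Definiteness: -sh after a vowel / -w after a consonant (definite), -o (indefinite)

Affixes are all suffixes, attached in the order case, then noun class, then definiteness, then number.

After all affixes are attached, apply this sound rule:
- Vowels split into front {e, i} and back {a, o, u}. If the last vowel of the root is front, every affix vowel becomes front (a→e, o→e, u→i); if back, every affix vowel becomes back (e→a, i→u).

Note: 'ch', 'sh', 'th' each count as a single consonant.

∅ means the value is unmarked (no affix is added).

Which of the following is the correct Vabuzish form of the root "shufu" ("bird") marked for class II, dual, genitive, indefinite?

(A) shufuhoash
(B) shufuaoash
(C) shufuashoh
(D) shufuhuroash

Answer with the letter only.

A

Attach case genitive -h → shufuh.
noun class = class II: zero marking, form stays shufuh.
Attach definiteness indefinite -o → shufuho.
Attach number dual -ash → shufuhoash.
Vowel harmony: no change.
So the correct form is shufuhoash, option (A).
(D) shufuhuroash is wrong: it uses class III instead of class II for noun class.
(C) shufuashoh is wrong: it has the affixes in the wrong order.
(B) shufuaoash is wrong: it uses locative instead of genitive for case.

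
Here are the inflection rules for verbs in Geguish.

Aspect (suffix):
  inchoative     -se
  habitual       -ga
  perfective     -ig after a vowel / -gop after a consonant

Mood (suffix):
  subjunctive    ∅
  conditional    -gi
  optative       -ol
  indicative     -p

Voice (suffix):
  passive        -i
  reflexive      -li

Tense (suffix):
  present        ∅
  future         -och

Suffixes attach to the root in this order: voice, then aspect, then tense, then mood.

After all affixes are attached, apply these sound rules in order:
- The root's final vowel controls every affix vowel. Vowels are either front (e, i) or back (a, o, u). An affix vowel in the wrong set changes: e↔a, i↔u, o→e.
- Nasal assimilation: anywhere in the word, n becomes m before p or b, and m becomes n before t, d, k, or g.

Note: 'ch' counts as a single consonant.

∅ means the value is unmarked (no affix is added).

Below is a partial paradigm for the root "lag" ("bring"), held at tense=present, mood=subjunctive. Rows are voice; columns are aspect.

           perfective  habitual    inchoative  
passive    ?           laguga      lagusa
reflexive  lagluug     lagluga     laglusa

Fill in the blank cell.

laguug

Attach voice passive -i → lagi.
Attach aspect perfective -ig (after vowel 'i') → lagiig.
tense = present: zero marking, form stays lagiig.
mood = subjunctive: zero marking, form stays lagiig.
Apply vowel harmony: lagiig → laguug.
Nasal assimilation: no change.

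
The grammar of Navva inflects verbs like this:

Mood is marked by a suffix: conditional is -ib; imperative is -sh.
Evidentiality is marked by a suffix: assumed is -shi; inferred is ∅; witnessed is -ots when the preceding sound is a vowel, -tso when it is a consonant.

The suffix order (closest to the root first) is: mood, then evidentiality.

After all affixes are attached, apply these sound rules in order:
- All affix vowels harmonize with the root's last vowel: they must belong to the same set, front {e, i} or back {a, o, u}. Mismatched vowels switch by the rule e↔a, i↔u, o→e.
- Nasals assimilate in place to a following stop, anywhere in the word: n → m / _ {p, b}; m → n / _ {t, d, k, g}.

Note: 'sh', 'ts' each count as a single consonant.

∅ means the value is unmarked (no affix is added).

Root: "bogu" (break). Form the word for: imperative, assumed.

bogushshu

Attach mood imperative -sh → bogush.
Attach evidentiality assumed -shi → bogushshi.
Apply vowel harmony: bogushshi → bogushshu.
Nasal assimilation: no change.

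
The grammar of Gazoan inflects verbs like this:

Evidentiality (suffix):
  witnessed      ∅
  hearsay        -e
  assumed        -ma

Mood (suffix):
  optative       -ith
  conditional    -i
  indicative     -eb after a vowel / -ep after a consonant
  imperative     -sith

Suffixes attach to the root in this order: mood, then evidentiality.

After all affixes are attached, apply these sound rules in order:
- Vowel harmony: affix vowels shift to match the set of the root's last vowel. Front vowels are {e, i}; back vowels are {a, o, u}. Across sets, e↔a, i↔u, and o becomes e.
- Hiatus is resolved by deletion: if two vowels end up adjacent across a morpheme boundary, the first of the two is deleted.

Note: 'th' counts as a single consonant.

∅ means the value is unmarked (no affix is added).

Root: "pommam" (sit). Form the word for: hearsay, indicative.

pommamapa

Attach mood indicative -ep (after consonant 'm') → pommamep.
Attach evidentiality hearsay -e → pommamepe.
Apply vowel harmony: pommamepe → pommamapa.
Vowel deletion: no change.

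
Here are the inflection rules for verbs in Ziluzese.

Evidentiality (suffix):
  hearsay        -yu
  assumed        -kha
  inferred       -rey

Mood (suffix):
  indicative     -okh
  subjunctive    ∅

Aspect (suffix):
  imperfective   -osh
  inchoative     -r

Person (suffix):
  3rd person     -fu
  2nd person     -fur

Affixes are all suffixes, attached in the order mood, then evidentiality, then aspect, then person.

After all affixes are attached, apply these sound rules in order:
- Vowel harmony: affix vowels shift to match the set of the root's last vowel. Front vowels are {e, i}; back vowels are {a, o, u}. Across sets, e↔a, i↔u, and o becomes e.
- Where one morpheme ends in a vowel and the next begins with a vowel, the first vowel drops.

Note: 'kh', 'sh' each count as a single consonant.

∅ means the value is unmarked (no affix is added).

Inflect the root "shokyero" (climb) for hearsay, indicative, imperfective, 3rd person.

Attach mood indicative -okh → shokyerookh.
Attach evidentiality hearsay -yu → shokyerookhyu.
Attach aspect imperfective -osh → shokyerookhyuosh.
Attach person 3rd person -fu → shokyerookhyuoshfu.
Vowel harmony: no change.
Apply vowel deletion: shokyerookhyuoshfu → shokyerokhyoshfu.

shokyerokhyoshfu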